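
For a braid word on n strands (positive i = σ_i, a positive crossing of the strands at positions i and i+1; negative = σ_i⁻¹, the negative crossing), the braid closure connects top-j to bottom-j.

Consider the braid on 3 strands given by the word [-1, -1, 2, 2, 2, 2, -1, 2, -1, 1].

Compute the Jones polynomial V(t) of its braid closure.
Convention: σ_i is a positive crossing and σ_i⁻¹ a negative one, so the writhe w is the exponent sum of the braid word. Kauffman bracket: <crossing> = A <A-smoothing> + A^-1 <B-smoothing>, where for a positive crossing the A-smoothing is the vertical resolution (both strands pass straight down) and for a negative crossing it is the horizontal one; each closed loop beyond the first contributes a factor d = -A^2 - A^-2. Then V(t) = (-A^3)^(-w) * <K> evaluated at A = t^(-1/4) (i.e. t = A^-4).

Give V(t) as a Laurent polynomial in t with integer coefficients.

-t^6 + 2*t^5 - 3*t^4 + 4*t^3 - 4*t^2 + 4*t - 2 + 2*t^-1 - t^-2

Derivation:
The presented braid s1^-1 s1^-1 s2 s2 s2 s2 s1^-1 s2 s1^-1 s1 on 3 strands reduces by inverse Markov moves (closure unchanged at each step):
  Deconjugate: the word is γ·β·γ⁻¹ with γ = s1^-1 (prefix) and γ⁻¹ = s1 (suffix); strip both.
Reduced to β = s1^-1 s2 s2 s2 s2 s1^-1 s2 s1^-1 on 3 strands, 8 crossings.
Compute on β:
Braid: s1^-1 s2 s2 s2 s2 s1^-1 s2 s1^-1 on 3 strands, 8 crossings.
Writhe w = (#positive) - (#negative) = 5 - 3 = 2.
Enumerate smoothing states for the bracket polynomial. There are 2^8 = 256 states.
For each crossing: s=0 is the vertical smoothing, s=1 horizontal. Crossing k contributes A^(sign_k * (1 - 2*s_k)); loop factor d = -A^2 - A^-2.
Tabulate the states by total A-exponent and number of loops L (A-exp: L × count):
  A^8: L=4 ×1
  A^6: L=3 ×8
  A^4: L=2 ×22, L=4 ×6
  A^2: L=1 ×23, L=3 ×29, L=5 ×4
  A^0: L=2 ×47, L=4 ×22, L=6 ×1
  A^-2: L=3 ×48, L=5 ×8
  A^-4: L=4 ×27, L=6 ×1
  A^-6: L=5 ×8
  A^-8: L=6 ×1
Each group contributes A^e * Σ count * d^(L-1):
Powers of d = -A^2 - A^-2: d^2 = A^4 + 2 + A^-4; d^3 = -A^6 - 3*A^2 - 3*A^-2 - A^-6; d^4 = A^8 + 4*A^4 + 6 + 4*A^-4 + A^-8; d^5 = -A^10 - 5*A^6 - 10*A^2 - 10*A^-2 - 5*A^-6 - A^-10.
  A^8 * (d^3) = -A^14 - 3*A^10 - 3*A^6 - A^2
  A^6 * (8*d^2) = 8*A^10 + 16*A^6 + 8*A^2
  A^4 * (22*d + 6*d^3) = -6*A^10 - 40*A^6 - 40*A^2 - 6*A^-2
  A^2 * (23 + 29*d^2 + 4*d^4) = 4*A^10 + 45*A^6 + 105*A^2 + 45*A^-2 + 4*A^-6
  A^0 * (47*d + 22*d^3 + d^5) = -A^10 - 27*A^6 - 123*A^2 - 123*A^-2 - 27*A^-6 - A^-10
  A^-2 * (48*d^2 + 8*d^4) = 8*A^6 + 80*A^2 + 144*A^-2 + 80*A^-6 + 8*A^-10
  A^-4 * (27*d^3 + d^5) = -A^6 - 32*A^2 - 91*A^-2 - 91*A^-6 - 32*A^-10 - A^-14
  A^-6 * (8*d^4) = 8*A^2 + 32*A^-2 + 48*A^-6 + 32*A^-10 + 8*A^-14
  A^-8 * (d^5) = -A^2 - 5*A^-2 - 10*A^-6 - 10*A^-10 - 5*A^-14 - A^-18
Summing the groups: <K> = -A^14 + 2*A^10 - 2*A^6 + 4*A^2 - 4*A^-2 + 4*A^-6 - 3*A^-10 + 2*A^-14 - A^-18
Normalise by the writhe: (-A^3)^(-w) = (-A^3)^(-2) = A^-6, so f(A) = A^-6 * <K> = -A^8 + 2*A^4 - 2 + 4*A^-4 - 4*A^-8 + 4*A^-12 - 3*A^-16 + 2*A^-20 - A^-24.
Substitute A = t^(-1/4), i.e. A^e → t^(-e/4): V(t) = -t^6 + 2*t^5 - 3*t^4 + 4*t^3 - 4*t^2 + 4*t - 2 + 2*t^-1 - t^-2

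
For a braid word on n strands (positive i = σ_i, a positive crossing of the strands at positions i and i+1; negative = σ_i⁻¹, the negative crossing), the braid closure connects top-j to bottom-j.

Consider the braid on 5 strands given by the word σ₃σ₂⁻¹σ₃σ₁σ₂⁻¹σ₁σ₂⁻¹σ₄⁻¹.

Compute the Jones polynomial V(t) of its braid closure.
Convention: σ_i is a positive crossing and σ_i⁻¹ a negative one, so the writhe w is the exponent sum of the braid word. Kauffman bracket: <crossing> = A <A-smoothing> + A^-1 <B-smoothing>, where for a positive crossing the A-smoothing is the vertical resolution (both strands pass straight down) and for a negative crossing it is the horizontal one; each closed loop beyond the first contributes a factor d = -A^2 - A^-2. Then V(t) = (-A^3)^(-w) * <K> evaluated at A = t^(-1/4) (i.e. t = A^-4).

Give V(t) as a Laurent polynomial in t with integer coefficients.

t^4 - 2*t^3 + 3*t^2 - 4*t + 4 - 3*t^-1 + 3*t^-2 - t^-3

Derivation:
The presented braid s3 s2^-1 s3 s1 s2^-1 s1 s2^-1 s4^-1 on 5 strands reduces by inverse Markov moves (closure unchanged at each step):
  Destabilize: the word has the form β·s4^-1 where s4^-1 occurs only as the final letter (β ∈ B_4); drop it and the last strand → 4 strands.
Reduced to β = s3 s2^-1 s3 s1 s2^-1 s1 s2^-1 on 4 strands, 7 crossings.
Compute on β:
Braid: s3 s2^-1 s3 s1 s2^-1 s1 s2^-1 on 4 strands, 7 crossings.
Writhe w = (#positive) - (#negative) = 4 - 3 = 1.
Computing the Kauffman bracket via state sum. There are 2^7 = 128 states.
For each crossing: s=0 is the vertical smoothing, s=1 horizontal. Crossing k contributes A^(sign_k * (1 - 2*s_k)); loop factor d = -A^2 - A^-2.
Tabulate the states by total A-exponent and number of loops L (A-exp: L × count):
  A^7: L=5 ×1
  A^5: L=4 ×7
  A^3: L=3 ×21
  A^1: L=2 ×32, L=4 ×3
  A^-1: L=1 ×21, L=3 ×14
  A^-3: L=2 ×19, L=4 ×2
  A^-5: L=3 ×7
  A^-7: L=4 ×1
Each group contributes A^e * Σ count * d^(L-1):
Powers of d = -A^2 - A^-2: d^2 = A^4 + 2 + A^-4; d^3 = -A^6 - 3*A^2 - 3*A^-2 - A^-6; d^4 = A^8 + 4*A^4 + 6 + 4*A^-4 + A^-8.
  A^7 * (d^4) = A^15 + 4*A^11 + 6*A^7 + 4*A^3 + A^-1
  A^5 * (7*d^3) = -7*A^11 - 21*A^7 - 21*A^3 - 7*A^-1
  A^3 * (21*d^2) = 21*A^7 + 42*A^3 + 21*A^-1
  A^1 * (32*d + 3*d^3) = -3*A^7 - 41*A^3 - 41*A^-1 - 3*A^-5
  A^-1 * (21 + 14*d^2) = 14*A^3 + 49*A^-1 + 14*A^-5
  A^-3 * (19*d + 2*d^3) = -2*A^3 - 25*A^-1 - 25*A^-5 - 2*A^-9
  A^-5 * (7*d^2) = 7*A^-1 + 14*A^-5 + 7*A^-9
  A^-7 * (d^3) = -A^-1 - 3*A^-5 - 3*A^-9 - A^-13
Summing the groups: <K> = A^15 - 3*A^11 + 3*A^7 - 4*A^3 + 4*A^-1 - 3*A^-5 + 2*A^-9 - A^-13
Normalise by the writhe: (-A^3)^(-w) = (-A^3)^(-1) = -A^-3, so f(A) = -A^-3 * <K> = -A^12 + 3*A^8 - 3*A^4 + 4 - 4*A^-4 + 3*A^-8 - 2*A^-12 + A^-16.
Substitute A = t^(-1/4), i.e. A^e → t^(-e/4): V(t) = t^4 - 2*t^3 + 3*t^2 - 4*t + 4 - 3*t^-1 + 3*t^-2 - t^-3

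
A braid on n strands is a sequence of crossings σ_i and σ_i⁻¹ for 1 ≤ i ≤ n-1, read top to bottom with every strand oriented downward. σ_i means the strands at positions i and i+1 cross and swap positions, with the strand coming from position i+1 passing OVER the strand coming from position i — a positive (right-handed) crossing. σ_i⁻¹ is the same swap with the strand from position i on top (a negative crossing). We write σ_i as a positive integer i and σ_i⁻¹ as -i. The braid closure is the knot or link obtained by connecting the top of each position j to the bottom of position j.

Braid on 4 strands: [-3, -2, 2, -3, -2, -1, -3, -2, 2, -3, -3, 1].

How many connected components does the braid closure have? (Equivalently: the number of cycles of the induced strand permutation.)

2

Derivation:
Track the strand permutation on 4 strands, starting from identity.
  step 1: s3^-1 swaps positions 3,4 -> [1 2 4 3]
  step 2: s2^-1 swaps positions 2,3 -> [1 4 2 3]
  step 3: s2 swaps positions 2,3 -> [1 2 4 3]
  step 4: s3^-1 swaps positions 3,4 -> [1 2 3 4]
  step 5: s2^-1 swaps positions 2,3 -> [1 3 2 4]
  step 6: s1^-1 swaps positions 1,2 -> [3 1 2 4]
  step 7: s3^-1 swaps positions 3,4 -> [3 1 4 2]
  step 8: s2^-1 swaps positions 2,3 -> [3 4 1 2]
  step 9: s2 swaps positions 2,3 -> [3 1 4 2]
  step 10: s3^-1 swaps positions 3,4 -> [3 1 2 4]
  step 11: s3^-1 swaps positions 3,4 -> [3 1 4 2]
  step 12: s1 swaps positions 1,2 -> [1 3 4 2]
Final permutation (position -> original strand): [1 3 4 2]
Closure components = cycle count of this permutation = 2.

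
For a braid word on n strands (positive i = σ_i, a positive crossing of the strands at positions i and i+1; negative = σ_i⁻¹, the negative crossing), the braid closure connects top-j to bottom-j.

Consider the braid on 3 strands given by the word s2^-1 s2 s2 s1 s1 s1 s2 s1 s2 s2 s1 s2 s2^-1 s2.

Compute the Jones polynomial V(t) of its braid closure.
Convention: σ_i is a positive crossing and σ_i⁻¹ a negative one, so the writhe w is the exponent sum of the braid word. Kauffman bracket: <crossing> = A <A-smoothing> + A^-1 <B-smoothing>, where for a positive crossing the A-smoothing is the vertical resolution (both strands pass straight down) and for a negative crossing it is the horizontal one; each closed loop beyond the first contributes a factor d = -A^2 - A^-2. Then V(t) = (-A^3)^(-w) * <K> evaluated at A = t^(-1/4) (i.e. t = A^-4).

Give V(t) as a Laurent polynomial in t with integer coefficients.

The presented braid s2^-1 s2 s2 s1 s1 s1 s2 s1 s2 s2 s1 s2 s2^-1 s2 on 3 strands reduces by inverse Markov moves (closure unchanged at each step):
  Deconjugate: the word is γ·β·γ⁻¹ with γ = s2^-1 s2 (prefix) and γ⁻¹ = s2^-1 s2 (suffix); strip both.
Reduced to β = s2 s1 s1 s1 s2 s1 s2 s2 s1 s2 on 3 strands, 10 crossings.
Compute on β:
Braid: s2 s1 s1 s1 s2 s1 s2 s2 s1 s2 on 3 strands, 10 crossings.
Writhe w = (#positive) - (#negative) = 10 - 0 = 10.
State-sum expansion of <K>. There are 2^10 = 1024 states.
Each crossing splits two ways (0=vertical, 1=horizontal). The state's weight is A^(#A-smoothings - #B-smoothings) * d^(loops - 1).
Tabulate the states by total A-exponent and number of loops L (A-exp: L × count):
  A^10: L=3 ×1
  A^8: L=2 ×10
  A^6: L=1 ×25, L=3 ×20
  A^4: L=2 ×100, L=4 ×20
  A^2: L=1 ×36, L=3 ×164, L=5 ×10
  A^0: L=2 ×108, L=4 ×142, L=6 ×2
  A^-2: L=1 ×12, L=3 ×129, L=5 ×69
  A^-4: L=2 ×24, L=4 ×78, L=6 ×18
  A^-6: L=3 ×19, L=5 ×24, L=7 ×2
  A^-8: L=4 ×7, L=6 ×3
  A^-10: L=5 ×1
Each group contributes A^e * Σ count * d^(L-1):
Powers of d = -A^2 - A^-2: d^2 = A^4 + 2 + A^-4; d^3 = -A^6 - 3*A^2 - 3*A^-2 - A^-6; d^4 = A^8 + 4*A^4 + 6 + 4*A^-4 + A^-8; d^5 = -A^10 - 5*A^6 - 10*A^2 - 10*A^-2 - 5*A^-6 - A^-10; d^6 = A^12 + 6*A^8 + 15*A^4 + 20 + 15*A^-4 + 6*A^-8 + A^-12.
  A^10 * (d^2) = A^14 + 2*A^10 + A^6
  A^8 * (10*d) = -10*A^10 - 10*A^6
  A^6 * (25 + 20*d^2) = 20*A^10 + 65*A^6 + 20*A^2
  A^4 * (100*d + 20*d^3) = -20*A^10 - 160*A^6 - 160*A^2 - 20*A^-2
  A^2 * (36 + 164*d^2 + 10*d^4) = 10*A^10 + 204*A^6 + 424*A^2 + 204*A^-2 + 10*A^-6
  A^0 * (108*d + 142*d^3 + 2*d^5) = -2*A^10 - 152*A^6 - 554*A^2 - 554*A^-2 - 152*A^-6 - 2*A^-10
  A^-2 * (12 + 129*d^2 + 69*d^4) = 69*A^6 + 405*A^2 + 684*A^-2 + 405*A^-6 + 69*A^-10
  A^-4 * (24*d + 78*d^3 + 18*d^5) = -18*A^6 - 168*A^2 - 438*A^-2 - 438*A^-6 - 168*A^-10 - 18*A^-14
  A^-6 * (19*d^2 + 24*d^4 + 2*d^6) = 2*A^6 + 36*A^2 + 145*A^-2 + 222*A^-6 + 145*A^-10 + 36*A^-14 + 2*A^-18
  A^-8 * (7*d^3 + 3*d^5) = -3*A^2 - 22*A^-2 - 51*A^-6 - 51*A^-10 - 22*A^-14 - 3*A^-18
  A^-10 * (d^4) = A^-2 + 4*A^-6 + 6*A^-10 + 4*A^-14 + A^-18
Summing the groups: <K> = A^14 + A^6 - A^-10
Normalise by the writhe: (-A^3)^(-w) = (-A^3)^(-10) = A^-30, so f(A) = A^-30 * <K> = A^-16 + A^-24 - A^-40.
Substitute A = t^(-1/4), i.e. A^e → t^(-e/4): V(t) = -t^10 + t^6 + t^4

Answer: -t^10 + t^6 + t^4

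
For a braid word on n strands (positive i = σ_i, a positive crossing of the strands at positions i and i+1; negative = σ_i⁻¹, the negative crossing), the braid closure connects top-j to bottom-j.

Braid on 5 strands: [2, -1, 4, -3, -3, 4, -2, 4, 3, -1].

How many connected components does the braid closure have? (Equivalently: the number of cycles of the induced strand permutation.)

1

Derivation:
Track the strand permutation on 5 strands, starting from identity.
  step 1: s2 swaps positions 2,3 -> [1 3 2 4 5]
  step 2: s1^-1 swaps positions 1,2 -> [3 1 2 4 5]
  step 3: s4 swaps positions 4,5 -> [3 1 2 5 4]
  step 4: s3^-1 swaps positions 3,4 -> [3 1 5 2 4]
  step 5: s3^-1 swaps positions 3,4 -> [3 1 2 5 4]
  step 6: s4 swaps positions 4,5 -> [3 1 2 4 5]
  step 7: s2^-1 swaps positions 2,3 -> [3 2 1 4 5]
  step 8: s4 swaps positions 4,5 -> [3 2 1 5 4]
  step 9: s3 swaps positions 3,4 -> [3 2 5 1 4]
  step 10: s1^-1 swaps positions 1,2 -> [2 3 5 1 4]
Final permutation (position -> original strand): [2 3 5 1 4]
Closure components = cycle count of this permutation = 1.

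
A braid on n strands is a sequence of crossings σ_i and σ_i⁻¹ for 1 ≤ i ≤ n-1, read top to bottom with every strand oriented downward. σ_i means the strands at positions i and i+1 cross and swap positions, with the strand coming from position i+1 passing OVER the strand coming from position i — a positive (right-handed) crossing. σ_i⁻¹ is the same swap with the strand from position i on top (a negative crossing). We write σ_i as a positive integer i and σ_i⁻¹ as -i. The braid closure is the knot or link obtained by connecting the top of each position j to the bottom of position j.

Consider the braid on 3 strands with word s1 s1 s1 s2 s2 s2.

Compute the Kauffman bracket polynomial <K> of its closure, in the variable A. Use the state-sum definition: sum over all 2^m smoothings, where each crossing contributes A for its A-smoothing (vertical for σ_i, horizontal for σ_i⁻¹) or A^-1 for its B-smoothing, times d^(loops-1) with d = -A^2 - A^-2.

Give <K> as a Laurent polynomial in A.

Braid: s1 s1 s1 s2 s2 s2 on 3 strands, 6 crossings.
Writhe w = (#positive) - (#negative) = 6 - 0 = 6.
State-sum expansion of <K>. There are 2^6 = 64 states.
Smooth each crossing (0=||, 1=⌣⌢); contribution A^(Σ sign_k(1-2s_k)) * d^(L-1).
Tabulate the states by total A-exponent and number of loops L (A-exp: L × count):
  A^6: L=3 ×1
  A^4: L=2 ×6
  A^2: L=1 ×9, L=3 ×6
  A^0: L=2 ×18, L=4 ×2
  A^-2: L=3 ×15
  A^-4: L=4 ×6
  A^-6: L=5 ×1
Each group contributes A^e * Σ count * d^(L-1):
Powers of d = -A^2 - A^-2: d^2 = A^4 + 2 + A^-4; d^3 = -A^6 - 3*A^2 - 3*A^-2 - A^-6; d^4 = A^8 + 4*A^4 + 6 + 4*A^-4 + A^-8.
  A^6 * (d^2) = A^10 + 2*A^6 + A^2
  A^4 * (6*d) = -6*A^6 - 6*A^2
  A^2 * (9 + 6*d^2) = 6*A^6 + 21*A^2 + 6*A^-2
  A^0 * (18*d + 2*d^3) = -2*A^6 - 24*A^2 - 24*A^-2 - 2*A^-6
  A^-2 * (15*d^2) = 15*A^2 + 30*A^-2 + 15*A^-6
  A^-4 * (6*d^3) = -6*A^2 - 18*A^-2 - 18*A^-6 - 6*A^-10
  A^-6 * (d^4) = A^2 + 4*A^-2 + 6*A^-6 + 4*A^-10 + A^-14
Summing the groups: <K> = A^10 + 2*A^2 - 2*A^-2 + A^-6 - 2*A^-10 + A^-14

Answer: A^10 + 2*A^2 - 2*A^-2 + A^-6 - 2*A^-10 + A^-14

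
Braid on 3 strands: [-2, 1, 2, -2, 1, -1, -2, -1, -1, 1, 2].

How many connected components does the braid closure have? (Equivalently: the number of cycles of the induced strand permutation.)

2

Derivation:
Track the strand permutation on 3 strands, starting from identity.
  step 1: s2^-1 swaps positions 2,3 -> [1 3 2]
  step 2: s1 swaps positions 1,2 -> [3 1 2]
  step 3: s2 swaps positions 2,3 -> [3 2 1]
  step 4: s2^-1 swaps positions 2,3 -> [3 1 2]
  step 5: s1 swaps positions 1,2 -> [1 3 2]
  step 6: s1^-1 swaps positions 1,2 -> [3 1 2]
  step 7: s2^-1 swaps positions 2,3 -> [3 2 1]
  step 8: s1^-1 swaps positions 1,2 -> [2 3 1]
  step 9: s1^-1 swaps positions 1,2 -> [3 2 1]
  step 10: s1 swaps positions 1,2 -> [2 3 1]
  step 11: s2 swaps positions 2,3 -> [2 1 3]
Final permutation (position -> original strand): [2 1 3]
Closure components = cycle count of this permutation = 2.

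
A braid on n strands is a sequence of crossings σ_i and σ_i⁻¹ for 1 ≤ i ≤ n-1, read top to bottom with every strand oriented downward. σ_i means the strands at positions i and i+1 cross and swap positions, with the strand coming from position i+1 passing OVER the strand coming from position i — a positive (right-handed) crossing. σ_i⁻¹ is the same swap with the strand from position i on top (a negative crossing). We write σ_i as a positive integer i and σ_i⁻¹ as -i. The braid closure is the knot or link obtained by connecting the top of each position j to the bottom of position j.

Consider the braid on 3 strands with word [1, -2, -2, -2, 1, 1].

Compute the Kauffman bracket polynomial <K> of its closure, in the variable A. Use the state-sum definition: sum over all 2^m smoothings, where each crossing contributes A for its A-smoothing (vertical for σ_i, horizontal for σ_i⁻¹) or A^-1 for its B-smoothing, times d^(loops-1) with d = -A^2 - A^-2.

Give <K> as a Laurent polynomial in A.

Braid: s1 s2^-1 s2^-1 s2^-1 s1 s1 on 3 strands, 6 crossings.
Writhe w = (#positive) - (#negative) = 3 - 3 = 0.
State-sum expansion of <K>. There are 2^6 = 64 states.
Smooth each crossing (0=||, 1=⌣⌢); contribution A^(Σ sign_k(1-2s_k)) * d^(L-1).
Tabulate the states by total A-exponent and number of loops L (A-exp: L × count):
  A^6: L=4 ×1
  A^4: L=3 ×6
  A^2: L=2 ×12, L=4 ×3
  A^0: L=1 ×9, L=3 ×10, L=5 ×1
  A^-2: L=2 ×12, L=4 ×3
  A^-4: L=3 ×6
  A^-6: L=4 ×1
Each group contributes A^e * Σ count * d^(L-1):
Powers of d = -A^2 - A^-2: d^2 = A^4 + 2 + A^-4; d^3 = -A^6 - 3*A^2 - 3*A^-2 - A^-6; d^4 = A^8 + 4*A^4 + 6 + 4*A^-4 + A^-8.
  A^6 * (d^3) = -A^12 - 3*A^8 - 3*A^4 - 1
  A^4 * (6*d^2) = 6*A^8 + 12*A^4 + 6
  A^2 * (12*d + 3*d^3) = -3*A^8 - 21*A^4 - 21 - 3*A^-4
  A^0 * (9 + 10*d^2 + d^4) = A^8 + 14*A^4 + 35 + 14*A^-4 + A^-8
  A^-2 * (12*d + 3*d^3) = -3*A^4 - 21 - 21*A^-4 - 3*A^-8
  A^-4 * (6*d^2) = 6 + 12*A^-4 + 6*A^-8
  A^-6 * (d^3) = -1 - 3*A^-4 - 3*A^-8 - A^-12
Summing the groups: <K> = -A^12 + A^8 - A^4 + 3 - A^-4 + A^-8 - A^-12

Answer: -A^12 + A^8 - A^4 + 3 - A^-4 + A^-8 - A^-12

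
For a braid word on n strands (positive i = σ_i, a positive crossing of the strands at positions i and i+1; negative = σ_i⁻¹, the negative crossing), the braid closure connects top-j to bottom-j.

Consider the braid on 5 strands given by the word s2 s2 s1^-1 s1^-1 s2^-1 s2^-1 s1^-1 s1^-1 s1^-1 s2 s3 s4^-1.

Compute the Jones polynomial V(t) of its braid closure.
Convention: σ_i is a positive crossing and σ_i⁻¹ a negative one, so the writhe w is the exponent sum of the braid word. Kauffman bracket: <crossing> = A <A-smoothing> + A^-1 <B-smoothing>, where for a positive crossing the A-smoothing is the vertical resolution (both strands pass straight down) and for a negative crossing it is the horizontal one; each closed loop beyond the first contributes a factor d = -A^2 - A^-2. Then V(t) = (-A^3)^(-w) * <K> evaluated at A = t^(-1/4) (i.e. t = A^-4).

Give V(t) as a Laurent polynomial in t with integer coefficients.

The presented braid s2 s2 s1^-1 s1^-1 s2^-1 s2^-1 s1^-1 s1^-1 s1^-1 s2 s3 s4^-1 on 5 strands reduces by inverse Markov moves (closure unchanged at each step):
  Destabilize: the word has the form β·s4^-1 where s4^-1 occurs only as the final letter (β ∈ B_4); drop it and the last strand → 4 strands.
  Destabilize: the word has the form β·s3 where s3 occurs only as the final letter (β ∈ B_3); drop it and the last strand → 3 strands.
Reduced to β = s2 s2 s1^-1 s1^-1 s2^-1 s2^-1 s1^-1 s1^-1 s1^-1 s2 on 3 strands, 10 crossings.
Compute on β:
Braid: s2 s2 s1^-1 s1^-1 s2^-1 s2^-1 s1^-1 s1^-1 s1^-1 s2 on 3 strands, 10 crossings.
Writhe w = (#positive) - (#negative) = 3 - 7 = -4.
State-sum expansion of <K>. There are 2^10 = 1024 states.
For each crossing: s=0 is the vertical smoothing, s=1 horizontal. Crossing k contributes A^(sign_k * (1 - 2*s_k)); loop factor d = -A^2 - A^-2.
Tabulate the states by total A-exponent and number of loops L (A-exp: L × count):
  A^10: L=6 ×1
  A^8: L=5 ×10
  A^6: L=4 ×41, L=6 ×4
  A^4: L=3 ×87, L=5 ×32, L=7 ×1
  A^2: L=2 ×97, L=4 ×100, L=6 ×13
  A^0: L=1 ×46, L=3 ×152, L=5 ×52, L=7 ×2
  A^-2: L=2 ×103, L=4 ×96, L=6 ×11
  A^-4: L=1 ×15, L=3 ×79, L=5 ×26
  A^-6: L=2 ×18, L=4 ×26, L=6 ×1
  A^-8: L=3 ×8, L=5 ×2
  A^-10: L=4 ×1
Each group contributes A^e * Σ count * d^(L-1):
Powers of d = -A^2 - A^-2: d^2 = A^4 + 2 + A^-4; d^3 = -A^6 - 3*A^2 - 3*A^-2 - A^-6; d^4 = A^8 + 4*A^4 + 6 + 4*A^-4 + A^-8; d^5 = -A^10 - 5*A^6 - 10*A^2 - 10*A^-2 - 5*A^-6 - A^-10; d^6 = A^12 + 6*A^8 + 15*A^4 + 20 + 15*A^-4 + 6*A^-8 + A^-12.
  A^10 * (d^5) = -A^20 - 5*A^16 - 10*A^12 - 10*A^8 - 5*A^4 - 1
  A^8 * (10*d^4) = 10*A^16 + 40*A^12 + 60*A^8 + 40*A^4 + 10
  A^6 * (41*d^3 + 4*d^5) = -4*A^16 - 61*A^12 - 163*A^8 - 163*A^4 - 61 - 4*A^-4
  A^4 * (87*d^2 + 32*d^4 + d^6) = A^16 + 38*A^12 + 230*A^8 + 386*A^4 + 230 + 38*A^-4 + A^-8
  A^2 * (97*d + 100*d^3 + 13*d^5) = -13*A^12 - 165*A^8 - 527*A^4 - 527 - 165*A^-4 - 13*A^-8
  A^0 * (46 + 152*d^2 + 52*d^4 + 2*d^6) = 2*A^12 + 64*A^8 + 390*A^4 + 702 + 390*A^-4 + 64*A^-8 + 2*A^-12
  A^-2 * (103*d + 96*d^3 + 11*d^5) = -11*A^8 - 151*A^4 - 501 - 501*A^-4 - 151*A^-8 - 11*A^-12
  A^-4 * (15 + 79*d^2 + 26*d^4) = 26*A^4 + 183 + 329*A^-4 + 183*A^-8 + 26*A^-12
  A^-6 * (18*d + 26*d^3 + d^5) = -A^4 - 31 - 106*A^-4 - 106*A^-8 - 31*A^-12 - A^-16
  A^-8 * (8*d^2 + 2*d^4) = 2 + 16*A^-4 + 28*A^-8 + 16*A^-12 + 2*A^-16
  A^-10 * (d^3) = -A^-4 - 3*A^-8 - 3*A^-12 - A^-16
Summing the groups: <K> = -A^20 + 2*A^16 - 4*A^12 + 5*A^8 - 5*A^4 + 6 - 4*A^-4 + 3*A^-8 - A^-12
Normalise by the writhe: (-A^3)^(-w) = (-A^3)^(4) = A^12, so f(A) = A^12 * <K> = -A^32 + 2*A^28 - 4*A^24 + 5*A^20 - 5*A^16 + 6*A^12 - 4*A^8 + 3*A^4 - 1.
Substitute A = t^(-1/4), i.e. A^e → t^(-e/4): V(t) = -1 + 3*t^-1 - 4*t^-2 + 6*t^-3 - 5*t^-4 + 5*t^-5 - 4*t^-6 + 2*t^-7 - t^-8

Answer: -1 + 3*t^-1 - 4*t^-2 + 6*t^-3 - 5*t^-4 + 5*t^-5 - 4*t^-6 + 2*t^-7 - t^-8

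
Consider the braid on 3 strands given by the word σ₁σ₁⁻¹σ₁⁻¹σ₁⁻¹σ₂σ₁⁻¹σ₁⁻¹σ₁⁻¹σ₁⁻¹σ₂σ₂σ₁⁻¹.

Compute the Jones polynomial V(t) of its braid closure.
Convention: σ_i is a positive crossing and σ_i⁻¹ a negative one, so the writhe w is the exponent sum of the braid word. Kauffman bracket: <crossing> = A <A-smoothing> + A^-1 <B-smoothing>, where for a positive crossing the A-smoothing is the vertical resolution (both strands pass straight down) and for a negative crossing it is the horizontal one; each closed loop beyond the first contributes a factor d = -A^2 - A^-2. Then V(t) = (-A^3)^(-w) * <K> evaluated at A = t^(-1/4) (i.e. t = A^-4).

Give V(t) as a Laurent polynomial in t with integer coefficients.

The presented braid s1 s1^-1 s1^-1 s1^-1 s2 s1^-1 s1^-1 s1^-1 s1^-1 s2 s2 s1^-1 on 3 strands reduces by inverse Markov moves (closure unchanged at each step):
  Deconjugate: the word is γ·β·γ⁻¹ with γ = s1 (prefix) and γ⁻¹ = s1^-1 (suffix); strip both.
Reduced to β = s1^-1 s1^-1 s1^-1 s2 s1^-1 s1^-1 s1^-1 s1^-1 s2 s2 on 3 strands, 10 crossings.
Compute on β:
Braid: s1^-1 s1^-1 s1^-1 s2 s1^-1 s1^-1 s1^-1 s1^-1 s2 s2 on 3 strands, 10 crossings.
Writhe w = (#positive) - (#negative) = 3 - 7 = -4.
Enumerate smoothing states for the bracket polynomial. There are 2^10 = 1024 states.
Smooth each crossing (0=||, 1=⌣⌢); contribution A^(Σ sign_k(1-2s_k)) * d^(L-1).
Tabulate the states by total A-exponent and number of loops L (A-exp: L × count):
  A^10: L=8 ×1
  A^8: L=7 ×10
  A^6: L=6 ×44, L=8 ×1
  A^4: L=5 ×112, L=7 ×8
  A^2: L=4 ×182, L=6 ×28
  A^0: L=3 ×194, L=5 ×58
  A^-2: L=2 ×130, L=4 ×79, L=6 ×1
  A^-4: L=1 ×45, L=3 ×70, L=5 ×5
  A^-6: L=2 ×36, L=4 ×9
  A^-8: L=3 ×10
  A^-10: L=4 ×1
Each group contributes A^e * Σ count * d^(L-1):
Powers of d = -A^2 - A^-2: d^2 = A^4 + 2 + A^-4; d^3 = -A^6 - 3*A^2 - 3*A^-2 - A^-6; d^4 = A^8 + 4*A^4 + 6 + 4*A^-4 + A^-8; d^5 = -A^10 - 5*A^6 - 10*A^2 - 10*A^-2 - 5*A^-6 - A^-10; d^6 = A^12 + 6*A^8 + 15*A^4 + 20 + 15*A^-4 + 6*A^-8 + A^-12; d^7 = -A^14 - 7*A^10 - 21*A^6 - 35*A^2 - 35*A^-2 - 21*A^-6 - 7*A^-10 - A^-14.
  A^10 * (d^7) = -A^24 - 7*A^20 - 21*A^16 - 35*A^12 - 35*A^8 - 21*A^4 - 7 - A^-4
  A^8 * (10*d^6) = 10*A^20 + 60*A^16 + 150*A^12 + 200*A^8 + 150*A^4 + 60 + 10*A^-4
  A^6 * (44*d^5 + d^7) = -A^20 - 51*A^16 - 241*A^12 - 475*A^8 - 475*A^4 - 241 - 51*A^-4 - A^-8
  A^4 * (112*d^4 + 8*d^6) = 8*A^16 + 160*A^12 + 568*A^8 + 832*A^4 + 568 + 160*A^-4 + 8*A^-8
  A^2 * (182*d^3 + 28*d^5) = -28*A^12 - 322*A^8 - 826*A^4 - 826 - 322*A^-4 - 28*A^-8
  A^0 * (194*d^2 + 58*d^4) = 58*A^8 + 426*A^4 + 736 + 426*A^-4 + 58*A^-8
  A^-2 * (130*d + 79*d^3 + d^5) = -A^8 - 84*A^4 - 377 - 377*A^-4 - 84*A^-8 - A^-12
  A^-4 * (45 + 70*d^2 + 5*d^4) = 5*A^4 + 90 + 215*A^-4 + 90*A^-8 + 5*A^-12
  A^-6 * (36*d + 9*d^3) = -9 - 63*A^-4 - 63*A^-8 - 9*A^-12
  A^-8 * (10*d^2) = 10*A^-4 + 20*A^-8 + 10*A^-12
  A^-10 * (d^3) = -A^-4 - 3*A^-8 - 3*A^-12 - A^-16
Summing the groups: <K> = -A^24 + 2*A^20 - 4*A^16 + 6*A^12 - 7*A^8 + 7*A^4 - 6 + 6*A^-4 - 3*A^-8 + 2*A^-12 - A^-16
Normalise by the writhe: (-A^3)^(-w) = (-A^3)^(4) = A^12, so f(A) = A^12 * <K> = -A^36 + 2*A^32 - 4*A^28 + 6*A^24 - 7*A^20 + 7*A^16 - 6*A^12 + 6*A^8 - 3*A^4 + 2 - A^-4.
Substitute A = t^(-1/4), i.e. A^e → t^(-e/4): V(t) = -t + 2 - 3*t^-1 + 6*t^-2 - 6*t^-3 + 7*t^-4 - 7*t^-5 + 6*t^-6 - 4*t^-7 + 2*t^-8 - t^-9

Answer: -t + 2 - 3*t^-1 + 6*t^-2 - 6*t^-3 + 7*t^-4 - 7*t^-5 + 6*t^-6 - 4*t^-7 + 2*t^-8 - t^-9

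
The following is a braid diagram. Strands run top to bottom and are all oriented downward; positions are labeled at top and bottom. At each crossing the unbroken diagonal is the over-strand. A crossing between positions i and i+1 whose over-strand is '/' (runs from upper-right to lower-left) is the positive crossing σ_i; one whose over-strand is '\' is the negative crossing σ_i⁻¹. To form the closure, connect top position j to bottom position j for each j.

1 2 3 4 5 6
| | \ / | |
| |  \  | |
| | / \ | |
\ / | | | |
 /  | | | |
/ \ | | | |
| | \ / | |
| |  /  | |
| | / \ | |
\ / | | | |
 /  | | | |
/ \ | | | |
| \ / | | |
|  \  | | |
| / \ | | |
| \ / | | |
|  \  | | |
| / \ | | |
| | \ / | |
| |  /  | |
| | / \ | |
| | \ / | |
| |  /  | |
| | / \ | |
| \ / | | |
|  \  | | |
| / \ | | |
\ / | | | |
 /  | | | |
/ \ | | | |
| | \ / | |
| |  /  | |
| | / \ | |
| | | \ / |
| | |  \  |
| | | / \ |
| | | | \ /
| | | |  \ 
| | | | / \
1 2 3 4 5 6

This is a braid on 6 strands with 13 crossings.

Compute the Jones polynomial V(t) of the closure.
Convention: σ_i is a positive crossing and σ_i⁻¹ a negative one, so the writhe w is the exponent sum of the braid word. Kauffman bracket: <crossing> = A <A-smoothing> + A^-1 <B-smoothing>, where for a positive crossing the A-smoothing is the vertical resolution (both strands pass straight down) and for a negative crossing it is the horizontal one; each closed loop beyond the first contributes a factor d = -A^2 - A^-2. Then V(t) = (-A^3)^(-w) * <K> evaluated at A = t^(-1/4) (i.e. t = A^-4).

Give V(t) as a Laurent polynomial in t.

Reading the diagram top to bottom ('/'-over between positions i,i+1 = s_i, '\'-over = s_i^-1): braid word = s3^-1 s1 s3 s1 s2^-1 s2^-1 s3 s3 s2^-1 s1 s3 s4^-1 s5^-1.
The presented braid s3^-1 s1 s3 s1 s2^-1 s2^-1 s3 s3 s2^-1 s1 s3 s4^-1 s5^-1 on 6 strands reduces by inverse Markov moves (closure unchanged at each step):
  Destabilize: the word has the form β·s5^-1 where s5^-1 occurs only as the final letter (β ∈ B_5); drop it and the last strand → 5 strands.
  Destabilize: the word has the form β·s4^-1 where s4^-1 occurs only as the final letter (β ∈ B_4); drop it and the last strand → 4 strands.
  Deconjugate: the word is γ·β·γ⁻¹ with γ = s3^-1 (prefix) and γ⁻¹ = s3 (suffix); strip both.
Reduced to β = s1 s3 s1 s2^-1 s2^-1 s3 s3 s2^-1 s1 on 4 strands, 9 crossings.
Compute on β:
Braid: s1 s3 s1 s2^-1 s2^-1 s3 s3 s2^-1 s1 on 4 strands, 9 crossings.
Writhe w = (#positive) - (#negative) = 6 - 3 = 3.
Enumerate smoothing states for the bracket polynomial. There are 2^9 = 512 states.
Smooth each crossing (0=||, 1=⌣⌢); contribution A^(Σ sign_k(1-2s_k)) * d^(L-1).
Tabulate the states by total A-exponent and number of loops L (A-exp: L × count):
  A^9: L=5 ×1
  A^7: L=4 ×9
  A^5: L=3 ×32, L=5 ×4
  A^3: L=2 ×55, L=4 ×28, L=6 ×1
  A^1: L=1 ×39, L=3 ×77, L=5 ×10
  A^-1: L=2 ×81, L=4 ×44, L=6 ×1
  A^-3: L=3 ×73, L=5 ×11
  A^-5: L=4 ×35, L=6 ×1
  A^-7: L=5 ×9
  A^-9: L=6 ×1
Each group contributes A^e * Σ count * d^(L-1):
Powers of d = -A^2 - A^-2: d^2 = A^4 + 2 + A^-4; d^3 = -A^6 - 3*A^2 - 3*A^-2 - A^-6; d^4 = A^8 + 4*A^4 + 6 + 4*A^-4 + A^-8; d^5 = -A^10 - 5*A^6 - 10*A^2 - 10*A^-2 - 5*A^-6 - A^-10.
  A^9 * (d^4) = A^17 + 4*A^13 + 6*A^9 + 4*A^5 + A
  A^7 * (9*d^3) = -9*A^13 - 27*A^9 - 27*A^5 - 9*A
  A^5 * (32*d^2 + 4*d^4) = 4*A^13 + 48*A^9 + 88*A^5 + 48*A + 4*A^-3
  A^3 * (55*d + 28*d^3 + d^5) = -A^13 - 33*A^9 - 149*A^5 - 149*A - 33*A^-3 - A^-7
  A^1 * (39 + 77*d^2 + 10*d^4) = 10*A^9 + 117*A^5 + 253*A + 117*A^-3 + 10*A^-7
  A^-1 * (81*d + 44*d^3 + d^5) = -A^9 - 49*A^5 - 223*A - 223*A^-3 - 49*A^-7 - A^-11
  A^-3 * (73*d^2 + 11*d^4) = 11*A^5 + 117*A + 212*A^-3 + 117*A^-7 + 11*A^-11
  A^-5 * (35*d^3 + d^5) = -A^5 - 40*A - 115*A^-3 - 115*A^-7 - 40*A^-11 - A^-15
  A^-7 * (9*d^4) = 9*A + 36*A^-3 + 54*A^-7 + 36*A^-11 + 9*A^-15
  A^-9 * (d^5) = -A - 5*A^-3 - 10*A^-7 - 10*A^-11 - 5*A^-15 - A^-19
Summing the groups: <K> = A^17 - 2*A^13 + 3*A^9 - 6*A^5 + 6*A - 7*A^-3 + 6*A^-7 - 4*A^-11 + 3*A^-15 - A^-19
Normalise by the writhe: (-A^3)^(-w) = (-A^3)^(-3) = -A^-9, so f(A) = -A^-9 * <K> = -A^8 + 2*A^4 - 3 + 6*A^-4 - 6*A^-8 + 7*A^-12 - 6*A^-16 + 4*A^-20 - 3*A^-24 + A^-28.
Substitute A = t^(-1/4), i.e. A^e → t^(-e/4): V(t) = t^7 - 3*t^6 + 4*t^5 - 6*t^4 + 7*t^3 - 6*t^2 + 6*t - 3 + 2*t^-1 - t^-2

Answer: t^7 - 3*t^6 + 4*t^5 - 6*t^4 + 7*t^3 - 6*t^2 + 6*t - 3 + 2*t^-1 - t^-2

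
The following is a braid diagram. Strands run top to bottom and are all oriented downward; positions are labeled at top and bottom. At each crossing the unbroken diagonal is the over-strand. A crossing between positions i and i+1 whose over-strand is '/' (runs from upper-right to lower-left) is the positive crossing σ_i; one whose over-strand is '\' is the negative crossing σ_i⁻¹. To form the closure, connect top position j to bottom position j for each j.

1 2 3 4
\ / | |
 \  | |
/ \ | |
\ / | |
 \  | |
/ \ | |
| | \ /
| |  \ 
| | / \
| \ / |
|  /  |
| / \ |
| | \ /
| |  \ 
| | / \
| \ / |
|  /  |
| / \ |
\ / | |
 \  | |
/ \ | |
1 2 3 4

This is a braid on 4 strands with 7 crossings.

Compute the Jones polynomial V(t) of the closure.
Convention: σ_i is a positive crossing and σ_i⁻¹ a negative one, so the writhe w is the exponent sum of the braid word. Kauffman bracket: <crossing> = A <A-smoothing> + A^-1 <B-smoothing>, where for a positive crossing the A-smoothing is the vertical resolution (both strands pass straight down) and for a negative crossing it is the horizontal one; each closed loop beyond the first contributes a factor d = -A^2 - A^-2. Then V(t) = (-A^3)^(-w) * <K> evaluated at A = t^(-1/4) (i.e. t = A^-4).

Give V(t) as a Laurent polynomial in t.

Reading the diagram top to bottom ('/'-over between positions i,i+1 = s_i, '\'-over = s_i^-1): braid word = s1^-1 s1^-1 s3^-1 s2 s3^-1 s2 s1^-1.
Braid: s1^-1 s1^-1 s3^-1 s2 s3^-1 s2 s1^-1 on 4 strands, 7 crossings.
Writhe w = (#positive) - (#negative) = 2 - 5 = -3.
Enumerate smoothing states for the bracket polynomial. There are 2^7 = 128 states.
Each crossing splits two ways (0=vertical, 1=horizontal). The state's weight is A^(#A-smoothings - #B-smoothings) * d^(loops - 1).
Tabulate the states by total A-exponent and number of loops L (A-exp: L × count):
  A^7: L=5 ×1
  A^5: L=4 ×7
  A^3: L=3 ×20, L=5 ×1
  A^1: L=2 ×27, L=4 ×8
  A^-1: L=1 ×15, L=3 ×19, L=5 ×1
  A^-3: L=2 ×17, L=4 ×4
  A^-5: L=3 ×7
  A^-7: L=4 ×1
Each group contributes A^e * Σ count * d^(L-1):
Powers of d = -A^2 - A^-2: d^2 = A^4 + 2 + A^-4; d^3 = -A^6 - 3*A^2 - 3*A^-2 - A^-6; d^4 = A^8 + 4*A^4 + 6 + 4*A^-4 + A^-8.
  A^7 * (d^4) = A^15 + 4*A^11 + 6*A^7 + 4*A^3 + A^-1
  A^5 * (7*d^3) = -7*A^11 - 21*A^7 - 21*A^3 - 7*A^-1
  A^3 * (20*d^2 + d^4) = A^11 + 24*A^7 + 46*A^3 + 24*A^-1 + A^-5
  A^1 * (27*d + 8*d^3) = -8*A^7 - 51*A^3 - 51*A^-1 - 8*A^-5
  A^-1 * (15 + 19*d^2 + d^4) = A^7 + 23*A^3 + 59*A^-1 + 23*A^-5 + A^-9
  A^-3 * (17*d + 4*d^3) = -4*A^3 - 29*A^-1 - 29*A^-5 - 4*A^-9
  A^-5 * (7*d^2) = 7*A^-1 + 14*A^-5 + 7*A^-9
  A^-7 * (d^3) = -A^-1 - 3*A^-5 - 3*A^-9 - A^-13
Summing the groups: <K> = A^15 - 2*A^11 + 2*A^7 - 3*A^3 + 3*A^-1 - 2*A^-5 + A^-9 - A^-13
Normalise by the writhe: (-A^3)^(-w) = (-A^3)^(3) = -A^9, so f(A) = -A^9 * <K> = -A^24 + 2*A^20 - 2*A^16 + 3*A^12 - 3*A^8 + 2*A^4 - 1 + A^-4.
Substitute A = t^(-1/4), i.e. A^e → t^(-e/4): V(t) = t - 1 + 2*t^-1 - 3*t^-2 + 3*t^-3 - 2*t^-4 + 2*t^-5 - t^-6

Answer: t - 1 + 2*t^-1 - 3*t^-2 + 3*t^-3 - 2*t^-4 + 2*t^-5 - t^-6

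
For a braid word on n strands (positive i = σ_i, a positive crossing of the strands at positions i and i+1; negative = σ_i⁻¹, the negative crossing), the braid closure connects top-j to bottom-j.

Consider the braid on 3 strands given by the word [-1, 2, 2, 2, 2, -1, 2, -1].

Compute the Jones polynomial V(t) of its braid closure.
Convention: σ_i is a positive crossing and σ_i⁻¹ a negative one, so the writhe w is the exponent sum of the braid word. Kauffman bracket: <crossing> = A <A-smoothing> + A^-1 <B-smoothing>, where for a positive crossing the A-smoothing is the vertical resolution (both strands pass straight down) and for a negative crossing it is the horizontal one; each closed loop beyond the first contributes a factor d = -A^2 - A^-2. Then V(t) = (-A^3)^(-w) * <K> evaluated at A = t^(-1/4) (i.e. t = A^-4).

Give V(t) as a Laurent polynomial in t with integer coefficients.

Braid: s1^-1 s2 s2 s2 s2 s1^-1 s2 s1^-1 on 3 strands, 8 crossings.
Writhe w = (#positive) - (#negative) = 5 - 3 = 2.
Computing the Kauffman bracket via state sum. There are 2^8 = 256 states.
For each crossing: s=0 is the vertical smoothing, s=1 horizontal. Crossing k contributes A^(sign_k * (1 - 2*s_k)); loop factor d = -A^2 - A^-2.
Tabulate the states by total A-exponent and number of loops L (A-exp: L × count):
  A^8: L=4 ×1
  A^6: L=3 ×8
  A^4: L=2 ×22, L=4 ×6
  A^2: L=1 ×23, L=3 ×29, L=5 ×4
  A^0: L=2 ×47, L=4 ×22, L=6 ×1
  A^-2: L=3 ×48, L=5 ×8
  A^-4: L=4 ×27, L=6 ×1
  A^-6: L=5 ×8
  A^-8: L=6 ×1
Each group contributes A^e * Σ count * d^(L-1):
Powers of d = -A^2 - A^-2: d^2 = A^4 + 2 + A^-4; d^3 = -A^6 - 3*A^2 - 3*A^-2 - A^-6; d^4 = A^8 + 4*A^4 + 6 + 4*A^-4 + A^-8; d^5 = -A^10 - 5*A^6 - 10*A^2 - 10*A^-2 - 5*A^-6 - A^-10.
  A^8 * (d^3) = -A^14 - 3*A^10 - 3*A^6 - A^2
  A^6 * (8*d^2) = 8*A^10 + 16*A^6 + 8*A^2
  A^4 * (22*d + 6*d^3) = -6*A^10 - 40*A^6 - 40*A^2 - 6*A^-2
  A^2 * (23 + 29*d^2 + 4*d^4) = 4*A^10 + 45*A^6 + 105*A^2 + 45*A^-2 + 4*A^-6
  A^0 * (47*d + 22*d^3 + d^5) = -A^10 - 27*A^6 - 123*A^2 - 123*A^-2 - 27*A^-6 - A^-10
  A^-2 * (48*d^2 + 8*d^4) = 8*A^6 + 80*A^2 + 144*A^-2 + 80*A^-6 + 8*A^-10
  A^-4 * (27*d^3 + d^5) = -A^6 - 32*A^2 - 91*A^-2 - 91*A^-6 - 32*A^-10 - A^-14
  A^-6 * (8*d^4) = 8*A^2 + 32*A^-2 + 48*A^-6 + 32*A^-10 + 8*A^-14
  A^-8 * (d^5) = -A^2 - 5*A^-2 - 10*A^-6 - 10*A^-10 - 5*A^-14 - A^-18
Summing the groups: <K> = -A^14 + 2*A^10 - 2*A^6 + 4*A^2 - 4*A^-2 + 4*A^-6 - 3*A^-10 + 2*A^-14 - A^-18
Normalise by the writhe: (-A^3)^(-w) = (-A^3)^(-2) = A^-6, so f(A) = A^-6 * <K> = -A^8 + 2*A^4 - 2 + 4*A^-4 - 4*A^-8 + 4*A^-12 - 3*A^-16 + 2*A^-20 - A^-24.
Substitute A = t^(-1/4), i.e. A^e → t^(-e/4): V(t) = -t^6 + 2*t^5 - 3*t^4 + 4*t^3 - 4*t^2 + 4*t - 2 + 2*t^-1 - t^-2

Answer: -t^6 + 2*t^5 - 3*t^4 + 4*t^3 - 4*t^2 + 4*t - 2 + 2*t^-1 - t^-2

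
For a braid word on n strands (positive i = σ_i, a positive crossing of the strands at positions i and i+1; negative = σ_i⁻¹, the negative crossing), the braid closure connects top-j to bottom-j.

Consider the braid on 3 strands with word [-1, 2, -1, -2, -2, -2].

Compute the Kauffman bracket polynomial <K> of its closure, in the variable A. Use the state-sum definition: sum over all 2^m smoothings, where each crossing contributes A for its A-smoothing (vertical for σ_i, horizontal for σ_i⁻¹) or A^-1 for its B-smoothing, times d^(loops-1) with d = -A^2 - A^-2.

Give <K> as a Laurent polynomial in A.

Braid: s1^-1 s2 s1^-1 s2^-1 s2^-1 s2^-1 on 3 strands, 6 crossings.
Writhe w = (#positive) - (#negative) = 1 - 5 = -4.
Enumerate smoothing states for the bracket polynomial. There are 2^6 = 64 states.
Each crossing splits two ways (0=vertical, 1=horizontal). The state's weight is A^(#A-smoothings - #B-smoothings) * d^(loops - 1).
Tabulate the states by total A-exponent and number of loops L (A-exp: L × count):
  A^6: L=4 ×1
  A^4: L=3 ×6
  A^2: L=2 ×12, L=4 ×3
  A^0: L=1 ×9, L=3 ×10, L=5 ×1
  A^-2: L=2 ×12, L=4 ×3
  A^-4: L=1 ×2, L=3 ×4
  A^-6: L=2 ×1
Each group contributes A^e * Σ count * d^(L-1):
Powers of d = -A^2 - A^-2: d^2 = A^4 + 2 + A^-4; d^3 = -A^6 - 3*A^2 - 3*A^-2 - A^-6; d^4 = A^8 + 4*A^4 + 6 + 4*A^-4 + A^-8.
  A^6 * (d^3) = -A^12 - 3*A^8 - 3*A^4 - 1
  A^4 * (6*d^2) = 6*A^8 + 12*A^4 + 6
  A^2 * (12*d + 3*d^3) = -3*A^8 - 21*A^4 - 21 - 3*A^-4
  A^0 * (9 + 10*d^2 + d^4) = A^8 + 14*A^4 + 35 + 14*A^-4 + A^-8
  A^-2 * (12*d + 3*d^3) = -3*A^4 - 21 - 21*A^-4 - 3*A^-8
  A^-4 * (2 + 4*d^2) = 4 + 10*A^-4 + 4*A^-8
  A^-6 * (d) = -A^-4 - A^-8
Summing the groups: <K> = -A^12 + A^8 - A^4 + 2 - A^-4 + A^-8

Answer: -A^12 + A^8 - A^4 + 2 - A^-4 + A^-8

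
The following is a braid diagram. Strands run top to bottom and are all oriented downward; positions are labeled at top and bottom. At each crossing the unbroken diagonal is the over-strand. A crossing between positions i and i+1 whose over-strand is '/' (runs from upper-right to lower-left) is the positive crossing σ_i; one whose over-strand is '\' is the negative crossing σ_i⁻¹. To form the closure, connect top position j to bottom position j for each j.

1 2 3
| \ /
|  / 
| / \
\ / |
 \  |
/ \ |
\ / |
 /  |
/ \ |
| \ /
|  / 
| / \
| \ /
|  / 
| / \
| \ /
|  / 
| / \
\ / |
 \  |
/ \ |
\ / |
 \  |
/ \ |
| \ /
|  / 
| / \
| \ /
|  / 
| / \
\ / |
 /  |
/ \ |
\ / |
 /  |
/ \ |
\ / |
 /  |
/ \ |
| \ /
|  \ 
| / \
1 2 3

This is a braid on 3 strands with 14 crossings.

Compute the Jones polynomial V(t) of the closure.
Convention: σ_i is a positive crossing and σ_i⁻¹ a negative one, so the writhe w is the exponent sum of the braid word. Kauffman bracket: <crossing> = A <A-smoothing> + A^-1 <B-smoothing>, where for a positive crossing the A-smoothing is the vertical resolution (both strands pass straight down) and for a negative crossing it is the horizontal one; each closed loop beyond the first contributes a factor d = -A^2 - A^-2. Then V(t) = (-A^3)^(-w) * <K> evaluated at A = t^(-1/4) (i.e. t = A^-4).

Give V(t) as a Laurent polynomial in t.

t^10 - 3*t^9 + 5*t^8 - 7*t^7 + 7*t^6 - 7*t^5 + 6*t^4 - 3*t^3 + 2*t^2

Derivation:
Reading the diagram top to bottom ('/'-over between positions i,i+1 = s_i, '\'-over = s_i^-1): braid word = s2 s1^-1 s1 s2 s2 s2 s1^-1 s1^-1 s2 s2 s1 s1 s1 s2^-1.
The presented braid s2 s1^-1 s1 s2 s2 s2 s1^-1 s1^-1 s2 s2 s1 s1 s1 s2^-1 on 3 strands reduces by inverse Markov moves (closure unchanged at each step):
  Deconjugate: the word is γ·β·γ⁻¹ with γ = s2 s1^-1 (prefix) and γ⁻¹ = s1 s2^-1 (suffix); strip both.
Reduced to β = s1 s2 s2 s2 s1^-1 s1^-1 s2 s2 s1 s1 on 3 strands, 10 crossings.
Compute on β:
Braid: s1 s2 s2 s2 s1^-1 s1^-1 s2 s2 s1 s1 on 3 strands, 10 crossings.
Writhe w = (#positive) - (#negative) = 8 - 2 = 6.
State-sum expansion of <K>. There are 2^10 = 1024 states.
Each crossing splits two ways (0=vertical, 1=horizontal). The state's weight is A^(#A-smoothings - #B-smoothings) * d^(loops - 1).
Tabulate the states by total A-exponent and number of loops L (A-exp: L × count):
  A^10: L=3 ×1
  A^8: L=2 ×7, L=4 ×3
  A^6: L=1 ×10, L=3 ×32, L=5 ×3
  A^4: L=2 ×76, L=4 ×43, L=6 ×1
  A^2: L=1 ×51, L=3 ×132, L=5 ×27
  A^0: L=2 ×135, L=4 ×109, L=6 ×8
  A^-2: L=3 ×161, L=5 ×48, L=7 ×1
  A^-4: L=4 ×109, L=6 ×11
  A^-6: L=5 ×44, L=7 ×1
  A^-8: L=6 ×10
  A^-10: L=7 ×1
Each group contributes A^e * Σ count * d^(L-1):
Powers of d = -A^2 - A^-2: d^2 = A^4 + 2 + A^-4; d^3 = -A^6 - 3*A^2 - 3*A^-2 - A^-6; d^4 = A^8 + 4*A^4 + 6 + 4*A^-4 + A^-8; d^5 = -A^10 - 5*A^6 - 10*A^2 - 10*A^-2 - 5*A^-6 - A^-10; d^6 = A^12 + 6*A^8 + 15*A^4 + 20 + 15*A^-4 + 6*A^-8 + A^-12.
  A^10 * (d^2) = A^14 + 2*A^10 + A^6
  A^8 * (7*d + 3*d^3) = -3*A^14 - 16*A^10 - 16*A^6 - 3*A^2
  A^6 * (10 + 32*d^2 + 3*d^4) = 3*A^14 + 44*A^10 + 92*A^6 + 44*A^2 + 3*A^-2
  A^4 * (76*d + 43*d^3 + d^5) = -A^14 - 48*A^10 - 215*A^6 - 215*A^2 - 48*A^-2 - A^-6
  A^2 * (51 + 132*d^2 + 27*d^4) = 27*A^10 + 240*A^6 + 477*A^2 + 240*A^-2 + 27*A^-6
  A^0 * (135*d + 109*d^3 + 8*d^5) = -8*A^10 - 149*A^6 - 542*A^2 - 542*A^-2 - 149*A^-6 - 8*A^-10
  A^-2 * (161*d^2 + 48*d^4 + d^6) = A^10 + 54*A^6 + 368*A^2 + 630*A^-2 + 368*A^-6 + 54*A^-10 + A^-14
  A^-4 * (109*d^3 + 11*d^5) = -11*A^6 - 164*A^2 - 437*A^-2 - 437*A^-6 - 164*A^-10 - 11*A^-14
  A^-6 * (44*d^4 + d^6) = A^6 + 50*A^2 + 191*A^-2 + 284*A^-6 + 191*A^-10 + 50*A^-14 + A^-18
  A^-8 * (10*d^5) = -10*A^2 - 50*A^-2 - 100*A^-6 - 100*A^-10 - 50*A^-14 - 10*A^-18
  A^-10 * (d^6) = A^2 + 6*A^-2 + 15*A^-6 + 20*A^-10 + 15*A^-14 + 6*A^-18 + A^-22
Summing the groups: <K> = 2*A^10 - 3*A^6 + 6*A^2 - 7*A^-2 + 7*A^-6 - 7*A^-10 + 5*A^-14 - 3*A^-18 + A^-22
Normalise by the writhe: (-A^3)^(-w) = (-A^3)^(-6) = A^-18, so f(A) = A^-18 * <K> = 2*A^-8 - 3*A^-12 + 6*A^-16 - 7*A^-20 + 7*A^-24 - 7*A^-28 + 5*A^-32 - 3*A^-36 + A^-40.
Substitute A = t^(-1/4), i.e. A^e → t^(-e/4): V(t) = t^10 - 3*t^9 + 5*t^8 - 7*t^7 + 7*t^6 - 7*t^5 + 6*t^4 - 3*t^3 + 2*t^2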